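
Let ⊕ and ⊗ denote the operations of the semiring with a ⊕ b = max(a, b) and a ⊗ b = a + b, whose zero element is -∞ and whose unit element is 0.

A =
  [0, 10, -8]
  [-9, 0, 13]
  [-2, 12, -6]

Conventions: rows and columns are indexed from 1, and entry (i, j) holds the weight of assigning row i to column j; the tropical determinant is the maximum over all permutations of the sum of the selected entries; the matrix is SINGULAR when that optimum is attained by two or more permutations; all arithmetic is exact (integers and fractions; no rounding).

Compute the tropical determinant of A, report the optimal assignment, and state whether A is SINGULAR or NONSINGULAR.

σ = (1, 2, 3): 0 + 0 + (-6) = -6
σ = (1, 3, 2): 0 + 13 + 12 = 25
σ = (2, 1, 3): 10 + (-9) + (-6) = -5
σ = (2, 3, 1): 10 + 13 + (-2) = 21
σ = (3, 1, 2): (-8) + (-9) + 12 = -5
σ = (3, 2, 1): (-8) + 0 + (-2) = -10
Optimal value attained by: σ = (1, 3, 2).
Answer: det⊕(A) = 25; verdict: NONSINGULAR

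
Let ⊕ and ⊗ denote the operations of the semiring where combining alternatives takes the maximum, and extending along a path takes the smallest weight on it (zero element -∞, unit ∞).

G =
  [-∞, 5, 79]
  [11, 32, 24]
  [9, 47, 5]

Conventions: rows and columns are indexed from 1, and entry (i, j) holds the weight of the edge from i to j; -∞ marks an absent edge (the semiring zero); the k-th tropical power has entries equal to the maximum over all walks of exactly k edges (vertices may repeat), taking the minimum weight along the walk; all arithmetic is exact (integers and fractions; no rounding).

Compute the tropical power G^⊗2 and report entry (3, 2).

G^⊗2:
  [9, 47, 5]
  [11, 32, 24]
  [11, 32, 24]
Key observation: the optimum is the walk 3->2->2, with weight 47 min 32 = 32.
Optimal value attained by: walk 3->2->2.
Answer: (G^⊗2)[3][2] = 32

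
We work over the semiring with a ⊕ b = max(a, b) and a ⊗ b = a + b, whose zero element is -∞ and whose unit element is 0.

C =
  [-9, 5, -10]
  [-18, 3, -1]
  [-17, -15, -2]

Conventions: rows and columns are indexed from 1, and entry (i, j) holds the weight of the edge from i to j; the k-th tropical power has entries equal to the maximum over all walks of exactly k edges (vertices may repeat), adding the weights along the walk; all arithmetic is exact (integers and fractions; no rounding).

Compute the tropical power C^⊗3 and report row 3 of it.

C^⊗2:
  [-13, 8, 4]
  [-15, 6, 2]
  [-19, -12, -4]
C^⊗3:
  [-10, 11, 7]
  [-12, 9, 5]
  [-21, -9, -6]
Answer: row 3 of C^⊗3 = [-21, -9, -6]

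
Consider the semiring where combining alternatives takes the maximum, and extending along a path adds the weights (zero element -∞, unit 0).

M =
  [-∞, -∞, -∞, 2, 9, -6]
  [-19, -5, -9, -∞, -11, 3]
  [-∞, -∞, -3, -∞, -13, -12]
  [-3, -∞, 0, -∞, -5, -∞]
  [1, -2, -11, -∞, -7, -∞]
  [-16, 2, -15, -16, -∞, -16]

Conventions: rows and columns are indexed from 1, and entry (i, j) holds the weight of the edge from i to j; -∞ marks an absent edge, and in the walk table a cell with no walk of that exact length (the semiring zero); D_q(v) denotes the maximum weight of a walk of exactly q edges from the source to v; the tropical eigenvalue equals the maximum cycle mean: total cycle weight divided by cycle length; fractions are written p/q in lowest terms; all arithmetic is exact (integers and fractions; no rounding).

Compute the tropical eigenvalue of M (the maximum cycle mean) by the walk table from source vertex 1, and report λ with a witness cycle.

q=0: [0, -∞, -∞, -∞, -∞, -∞]
q=1: [-∞, -∞, -∞, 2, 9, -6]
q=2: [10, 7, 2, -22, 2, -22]
q=3: [3, 2, -1, 12, 19, 10]
q=4: [20, 17, 12, 5, 12, 5]
q=5: [13, 12, 9, 22, 29, 20]
q=6: [30, 27, 22, 15, 22, 15]
Optimal cycle mean attained by: cycle 1->5->1, total 9 + 1, length 2.
Answer: λ = 5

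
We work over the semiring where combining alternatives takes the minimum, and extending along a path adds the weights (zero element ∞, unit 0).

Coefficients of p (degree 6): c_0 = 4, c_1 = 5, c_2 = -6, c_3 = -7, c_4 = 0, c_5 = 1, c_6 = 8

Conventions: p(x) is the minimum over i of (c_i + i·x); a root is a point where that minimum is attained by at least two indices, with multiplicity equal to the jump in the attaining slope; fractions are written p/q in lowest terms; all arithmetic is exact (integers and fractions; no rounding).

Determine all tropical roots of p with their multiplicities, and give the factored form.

hull edge (i=0, c=4) to (i=2, c=-6): slope -5, span 2
hull edge (i=2, c=-6) to (i=3, c=-7): slope -1, span 1
hull edge (i=3, c=-7) to (i=5, c=1): slope 4, span 2
hull edge (i=5, c=1) to (i=6, c=8): slope 7, span 1
Factored form: p(x) = 8 ⊗ (x ⊕ (-7)) ⊗ (x ⊕ (-4)) ⊗ (x ⊕ (-4)) ⊗ (x ⊕ 1) ⊗ (x ⊕ 5) ⊗ (x ⊕ 5)
Answer: roots = -7 (mult 1), -4 (mult 2), 1 (mult 1), 5 (mult 2)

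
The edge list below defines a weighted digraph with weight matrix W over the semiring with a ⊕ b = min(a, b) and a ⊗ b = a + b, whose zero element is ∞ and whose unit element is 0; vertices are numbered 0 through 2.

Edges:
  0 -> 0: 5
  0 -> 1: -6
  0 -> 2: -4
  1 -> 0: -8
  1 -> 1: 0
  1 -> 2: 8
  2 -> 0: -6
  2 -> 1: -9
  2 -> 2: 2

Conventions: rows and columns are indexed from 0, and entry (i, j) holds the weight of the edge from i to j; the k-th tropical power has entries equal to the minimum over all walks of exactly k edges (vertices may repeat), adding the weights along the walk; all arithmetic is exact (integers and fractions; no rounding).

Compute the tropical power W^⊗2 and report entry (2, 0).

W^⊗2:
  [-14, -13, -2]
  [-8, -14, -12]
  [-17, -12, -10]
Key observation: the optimum is the walk 2->1->0, with weight (-9) + (-8) = -17.
Optimal value attained by: walk 2->1->0.
Answer: (W^⊗2)[2][0] = -17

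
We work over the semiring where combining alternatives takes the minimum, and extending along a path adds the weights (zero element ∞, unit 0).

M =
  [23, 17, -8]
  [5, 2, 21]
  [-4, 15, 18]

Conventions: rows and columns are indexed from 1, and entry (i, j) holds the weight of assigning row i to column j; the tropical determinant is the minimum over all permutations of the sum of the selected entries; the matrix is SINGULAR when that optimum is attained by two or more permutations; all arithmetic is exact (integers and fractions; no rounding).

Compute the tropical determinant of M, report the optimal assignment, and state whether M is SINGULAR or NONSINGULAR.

σ = (1, 2, 3): 23 + 2 + 18 = 43
σ = (1, 3, 2): 23 + 21 + 15 = 59
σ = (2, 1, 3): 17 + 5 + 18 = 40
σ = (2, 3, 1): 17 + 21 + (-4) = 34
σ = (3, 1, 2): (-8) + 5 + 15 = 12
σ = (3, 2, 1): (-8) + 2 + (-4) = -10
Optimal value attained by: σ = (3, 2, 1).
Answer: det⊕(M) = -10; verdict: NONSINGULAR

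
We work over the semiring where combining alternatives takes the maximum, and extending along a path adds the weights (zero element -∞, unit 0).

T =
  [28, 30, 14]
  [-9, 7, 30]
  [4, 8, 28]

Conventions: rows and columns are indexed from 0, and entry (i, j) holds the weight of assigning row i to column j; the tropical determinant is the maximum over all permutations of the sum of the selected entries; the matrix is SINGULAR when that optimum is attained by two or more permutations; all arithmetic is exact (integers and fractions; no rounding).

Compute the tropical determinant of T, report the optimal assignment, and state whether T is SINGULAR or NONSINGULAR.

σ = (0, 1, 2): 28 + 7 + 28 = 63
σ = (0, 2, 1): 28 + 30 + 8 = 66
σ = (1, 0, 2): 30 + (-9) + 28 = 49
σ = (1, 2, 0): 30 + 30 + 4 = 64
σ = (2, 0, 1): 14 + (-9) + 8 = 13
σ = (2, 1, 0): 14 + 7 + 4 = 25
Optimal value attained by: σ = (0, 2, 1).
Answer: det⊕(T) = 66; verdict: NONSINGULAR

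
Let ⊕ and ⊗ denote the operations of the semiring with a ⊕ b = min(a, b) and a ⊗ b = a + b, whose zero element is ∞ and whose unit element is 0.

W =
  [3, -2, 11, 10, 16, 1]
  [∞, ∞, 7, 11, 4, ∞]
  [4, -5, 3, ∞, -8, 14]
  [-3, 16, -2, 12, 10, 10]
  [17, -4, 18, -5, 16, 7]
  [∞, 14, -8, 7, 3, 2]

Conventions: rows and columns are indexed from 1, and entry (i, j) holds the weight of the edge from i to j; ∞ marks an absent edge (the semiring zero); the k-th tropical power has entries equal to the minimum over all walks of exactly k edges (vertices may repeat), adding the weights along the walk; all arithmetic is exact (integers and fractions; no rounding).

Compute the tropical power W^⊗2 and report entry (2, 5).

W^⊗2:
  [6, 1, -7, 8, 2, 3]
  [8, 0, 9, -1, -1, 11]
  [7, -12, 2, -13, -5, -1]
  [0, -7, 1, 5, -10, -2]
  [-8, 11, -7, 7, 0, 5]
  [-4, -13, -6, -2, -16, 4]
Key observation: the optimum is the walk 2->3->5, with weight 7 + (-8) = -1.
Optimal value attained by: walk 2->3->5.
Answer: (W^⊗2)[2][5] = -1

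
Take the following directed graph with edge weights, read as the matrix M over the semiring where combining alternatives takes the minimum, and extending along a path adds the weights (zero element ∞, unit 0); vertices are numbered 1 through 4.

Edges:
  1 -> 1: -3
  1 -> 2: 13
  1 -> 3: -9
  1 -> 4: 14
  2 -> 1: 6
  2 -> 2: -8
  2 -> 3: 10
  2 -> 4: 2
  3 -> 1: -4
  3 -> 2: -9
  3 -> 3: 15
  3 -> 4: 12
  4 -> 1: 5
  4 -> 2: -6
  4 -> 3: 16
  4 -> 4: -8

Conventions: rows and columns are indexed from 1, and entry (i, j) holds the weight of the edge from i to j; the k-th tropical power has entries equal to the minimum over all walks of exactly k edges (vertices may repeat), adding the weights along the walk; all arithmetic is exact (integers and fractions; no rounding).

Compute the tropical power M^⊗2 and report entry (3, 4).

M^⊗2:
  [-13, -18, -12, 3]
  [-2, -16, -3, -6]
  [-7, -17, -13, -7]
  [-3, -14, -4, -16]
Key observation: the optimum is the walk 3->2->4, with weight (-9) + 2 = -7.
Optimal value attained by: walk 3->2->4.
Answer: (M^⊗2)[3][4] = -7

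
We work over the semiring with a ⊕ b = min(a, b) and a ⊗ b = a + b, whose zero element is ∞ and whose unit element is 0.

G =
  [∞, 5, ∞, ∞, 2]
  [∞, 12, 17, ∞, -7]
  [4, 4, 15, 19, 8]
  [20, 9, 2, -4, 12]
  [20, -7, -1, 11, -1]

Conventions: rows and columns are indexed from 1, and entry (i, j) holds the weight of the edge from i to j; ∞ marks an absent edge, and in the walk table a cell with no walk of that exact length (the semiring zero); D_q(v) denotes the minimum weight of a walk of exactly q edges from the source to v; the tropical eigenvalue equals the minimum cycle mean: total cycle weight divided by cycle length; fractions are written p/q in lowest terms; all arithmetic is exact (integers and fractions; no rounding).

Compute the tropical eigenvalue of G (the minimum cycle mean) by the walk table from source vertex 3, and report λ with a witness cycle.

q=0: [∞, ∞, 0, ∞, ∞]
q=1: [4, 4, 15, 19, 8]
q=2: [19, 1, 7, 15, -3]
q=3: [11, -10, -4, 8, -6]
q=4: [0, -13, -7, 4, -17]
q=5: [-3, -24, -18, -6, -20]
Optimal cycle mean attained by: cycle 2->5->2, total (-7) + (-7), length 2.
Answer: λ = -7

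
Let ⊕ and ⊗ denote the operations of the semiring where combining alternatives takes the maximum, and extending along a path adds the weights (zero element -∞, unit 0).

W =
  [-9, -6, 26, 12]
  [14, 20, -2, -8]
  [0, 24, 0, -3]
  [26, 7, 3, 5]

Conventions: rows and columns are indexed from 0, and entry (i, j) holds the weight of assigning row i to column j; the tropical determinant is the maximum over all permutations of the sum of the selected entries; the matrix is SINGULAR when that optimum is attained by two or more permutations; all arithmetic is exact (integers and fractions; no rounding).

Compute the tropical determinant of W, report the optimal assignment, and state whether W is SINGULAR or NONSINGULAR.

σ = (0, 1, 2, 3): (-9) + 20 + 0 + 5 = 16
σ = (0, 1, 3, 2): (-9) + 20 + (-3) + 3 = 11
σ = (0, 2, 1, 3): (-9) + (-2) + 24 + 5 = 18
σ = (0, 2, 3, 1): (-9) + (-2) + (-3) + 7 = -7
σ = (0, 3, 1, 2): (-9) + (-8) + 24 + 3 = 10
σ = (0, 3, 2, 1): (-9) + (-8) + 0 + 7 = -10
σ = (1, 0, 2, 3): (-6) + 14 + 0 + 5 = 13
σ = (1, 0, 3, 2): (-6) + 14 + (-3) + 3 = 8
σ = (1, 2, 0, 3): (-6) + (-2) + 0 + 5 = -3
σ = (1, 2, 3, 0): (-6) + (-2) + (-3) + 26 = 15
σ = (1, 3, 0, 2): (-6) + (-8) + 0 + 3 = -11
σ = (1, 3, 2, 0): (-6) + (-8) + 0 + 26 = 12
σ = (2, 0, 1, 3): 26 + 14 + 24 + 5 = 69
σ = (2, 0, 3, 1): 26 + 14 + (-3) + 7 = 44
σ = (2, 1, 0, 3): 26 + 20 + 0 + 5 = 51
σ = (2, 1, 3, 0): 26 + 20 + (-3) + 26 = 69
σ = (2, 3, 0, 1): 26 + (-8) + 0 + 7 = 25
σ = (2, 3, 1, 0): 26 + (-8) + 24 + 26 = 68
σ = (3, 0, 1, 2): 12 + 14 + 24 + 3 = 53
σ = (3, 0, 2, 1): 12 + 14 + 0 + 7 = 33
σ = (3, 1, 0, 2): 12 + 20 + 0 + 3 = 35
σ = (3, 1, 2, 0): 12 + 20 + 0 + 26 = 58
σ = (3, 2, 0, 1): 12 + (-2) + 0 + 7 = 17
σ = (3, 2, 1, 0): 12 + (-2) + 24 + 26 = 60
Optimal value attained by: σ = (2, 0, 1, 3).
Answer: det⊕(W) = 69; verdict: SINGULAR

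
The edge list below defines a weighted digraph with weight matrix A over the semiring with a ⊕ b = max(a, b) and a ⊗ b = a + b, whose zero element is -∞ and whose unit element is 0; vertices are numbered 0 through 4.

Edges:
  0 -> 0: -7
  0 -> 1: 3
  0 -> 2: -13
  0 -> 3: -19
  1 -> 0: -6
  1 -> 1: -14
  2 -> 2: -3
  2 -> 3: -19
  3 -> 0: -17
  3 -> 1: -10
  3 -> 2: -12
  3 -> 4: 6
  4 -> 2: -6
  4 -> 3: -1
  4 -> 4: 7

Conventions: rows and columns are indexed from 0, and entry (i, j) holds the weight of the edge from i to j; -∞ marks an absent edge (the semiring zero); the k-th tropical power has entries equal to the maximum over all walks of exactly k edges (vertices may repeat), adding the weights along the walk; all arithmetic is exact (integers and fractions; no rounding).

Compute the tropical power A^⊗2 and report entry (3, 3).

A^⊗2:
  [-3, -4, -16, -26, -13]
  [-13, -3, -19, -25, -∞]
  [-36, -29, -6, -22, -13]
  [-16, -14, 0, 5, 13]
  [-18, -11, 1, 6, 14]
Key observation: the optimum is the walk 3->4->3, with weight 6 + (-1) = 5.
Optimal value attained by: walk 3->4->3.
Answer: (A^⊗2)[3][3] = 5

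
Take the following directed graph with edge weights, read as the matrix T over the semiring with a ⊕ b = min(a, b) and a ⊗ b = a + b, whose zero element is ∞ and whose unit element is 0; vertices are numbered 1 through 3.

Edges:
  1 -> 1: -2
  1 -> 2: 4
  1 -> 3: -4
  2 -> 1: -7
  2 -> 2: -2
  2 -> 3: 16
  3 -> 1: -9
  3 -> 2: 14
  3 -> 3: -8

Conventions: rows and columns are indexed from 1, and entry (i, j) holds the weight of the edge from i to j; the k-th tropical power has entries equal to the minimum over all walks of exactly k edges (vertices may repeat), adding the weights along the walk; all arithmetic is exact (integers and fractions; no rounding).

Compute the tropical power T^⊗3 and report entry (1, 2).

T^⊗2:
  [-13, 2, -12]
  [-9, -4, -11]
  [-17, -5, -16]
T^⊗3:
  [-21, -9, -20]
  [-20, -6, -19]
  [-25, -13, -24]
Key observation: the optimum is the walk 1->3->1->2, with weight (-4) + (-9) + 4 = -9.
Optimal value attained by: walk 1->3->1->2.
Answer: (T^⊗3)[1][2] = -9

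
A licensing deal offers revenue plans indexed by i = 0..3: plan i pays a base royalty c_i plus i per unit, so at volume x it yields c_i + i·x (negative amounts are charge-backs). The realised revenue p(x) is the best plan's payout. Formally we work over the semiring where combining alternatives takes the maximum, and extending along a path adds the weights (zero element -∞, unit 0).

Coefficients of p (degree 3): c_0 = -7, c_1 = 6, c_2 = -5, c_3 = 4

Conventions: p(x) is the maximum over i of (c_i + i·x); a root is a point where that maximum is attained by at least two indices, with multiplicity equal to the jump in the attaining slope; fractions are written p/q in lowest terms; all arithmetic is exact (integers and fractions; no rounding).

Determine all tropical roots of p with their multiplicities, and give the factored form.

hull edge (i=0, c=-7) to (i=1, c=6): slope 13, span 1
hull edge (i=1, c=6) to (i=3, c=4): slope -1, span 2
Factored form: p(x) = 4 ⊗ (x ⊕ (-13)) ⊗ (x ⊕ 1) ⊗ (x ⊕ 1)
Answer: roots = -13 (mult 1), 1 (mult 2)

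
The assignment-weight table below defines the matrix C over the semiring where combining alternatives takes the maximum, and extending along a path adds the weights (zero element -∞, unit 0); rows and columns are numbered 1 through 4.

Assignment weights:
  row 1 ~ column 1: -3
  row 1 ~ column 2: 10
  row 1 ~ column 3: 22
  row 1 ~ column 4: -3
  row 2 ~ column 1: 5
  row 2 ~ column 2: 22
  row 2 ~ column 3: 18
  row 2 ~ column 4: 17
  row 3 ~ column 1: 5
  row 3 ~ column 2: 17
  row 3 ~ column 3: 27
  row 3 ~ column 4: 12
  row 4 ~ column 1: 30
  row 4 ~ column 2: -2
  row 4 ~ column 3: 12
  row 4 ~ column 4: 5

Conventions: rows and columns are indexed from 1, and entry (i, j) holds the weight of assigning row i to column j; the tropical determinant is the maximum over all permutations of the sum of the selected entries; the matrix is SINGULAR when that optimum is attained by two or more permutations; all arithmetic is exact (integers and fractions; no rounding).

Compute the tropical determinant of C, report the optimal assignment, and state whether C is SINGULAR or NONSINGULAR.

σ = (1, 2, 3, 4): (-3) + 22 + 27 + 5 = 51
σ = (1, 2, 4, 3): (-3) + 22 + 12 + 12 = 43
σ = (1, 3, 2, 4): (-3) + 18 + 17 + 5 = 37
σ = (1, 3, 4, 2): (-3) + 18 + 12 + (-2) = 25
σ = (1, 4, 2, 3): (-3) + 17 + 17 + 12 = 43
σ = (1, 4, 3, 2): (-3) + 17 + 27 + (-2) = 39
σ = (2, 1, 3, 4): 10 + 5 + 27 + 5 = 47
σ = (2, 1, 4, 3): 10 + 5 + 12 + 12 = 39
σ = (2, 3, 1, 4): 10 + 18 + 5 + 5 = 38
σ = (2, 3, 4, 1): 10 + 18 + 12 + 30 = 70
σ = (2, 4, 1, 3): 10 + 17 + 5 + 12 = 44
σ = (2, 4, 3, 1): 10 + 17 + 27 + 30 = 84
σ = (3, 1, 2, 4): 22 + 5 + 17 + 5 = 49
σ = (3, 1, 4, 2): 22 + 5 + 12 + (-2) = 37
σ = (3, 2, 1, 4): 22 + 22 + 5 + 5 = 54
σ = (3, 2, 4, 1): 22 + 22 + 12 + 30 = 86
σ = (3, 4, 1, 2): 22 + 17 + 5 + (-2) = 42
σ = (3, 4, 2, 1): 22 + 17 + 17 + 30 = 86
σ = (4, 1, 2, 3): (-3) + 5 + 17 + 12 = 31
σ = (4, 1, 3, 2): (-3) + 5 + 27 + (-2) = 27
σ = (4, 2, 1, 3): (-3) + 22 + 5 + 12 = 36
σ = (4, 2, 3, 1): (-3) + 22 + 27 + 30 = 76
σ = (4, 3, 1, 2): (-3) + 18 + 5 + (-2) = 18
σ = (4, 3, 2, 1): (-3) + 18 + 17 + 30 = 62
Optimal value attained by: σ = (3, 2, 4, 1).
Answer: det⊕(C) = 86; verdict: SINGULAR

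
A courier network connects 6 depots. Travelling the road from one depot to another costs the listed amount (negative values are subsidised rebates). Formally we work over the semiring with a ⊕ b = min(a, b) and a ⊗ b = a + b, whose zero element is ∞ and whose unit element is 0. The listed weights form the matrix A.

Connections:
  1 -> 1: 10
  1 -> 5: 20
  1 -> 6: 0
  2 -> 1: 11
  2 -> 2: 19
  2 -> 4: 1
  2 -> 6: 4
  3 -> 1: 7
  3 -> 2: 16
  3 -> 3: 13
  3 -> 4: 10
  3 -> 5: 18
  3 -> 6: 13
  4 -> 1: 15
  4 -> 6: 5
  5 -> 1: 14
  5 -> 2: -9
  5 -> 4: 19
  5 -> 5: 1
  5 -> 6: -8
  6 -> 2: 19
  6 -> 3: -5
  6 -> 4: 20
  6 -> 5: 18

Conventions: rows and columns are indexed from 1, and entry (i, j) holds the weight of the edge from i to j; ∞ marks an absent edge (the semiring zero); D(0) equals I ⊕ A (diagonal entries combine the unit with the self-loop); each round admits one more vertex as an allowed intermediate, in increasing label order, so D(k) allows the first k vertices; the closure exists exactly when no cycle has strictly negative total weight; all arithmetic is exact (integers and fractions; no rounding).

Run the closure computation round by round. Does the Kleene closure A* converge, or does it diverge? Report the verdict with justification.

D(0):
  [0, ∞, ∞, ∞, 20, 0]
  [11, 0, ∞, 1, ∞, 4]
  [7, 16, 0, 10, 18, 13]
  [15, ∞, ∞, 0, ∞, 5]
  [14, -9, ∞, 19, 0, -8]
  [∞, 19, -5, 20, 18, 0]
D(1):
  [0, ∞, ∞, ∞, 20, 0]
  [11, 0, ∞, 1, 31, 4]
  [7, 16, 0, 10, 18, 7]
  [15, ∞, ∞, 0, 35, 5]
  [14, -9, ∞, 19, 0, -8]
  [∞, 19, -5, 20, 18, 0]
D(2):
  [0, ∞, ∞, ∞, 20, 0]
  [11, 0, ∞, 1, 31, 4]
  [7, 16, 0, 10, 18, 7]
  [15, ∞, ∞, 0, 35, 5]
  [2, -9, ∞, -8, 0, -8]
  [30, 19, -5, 20, 18, 0]
D(3):
  [0, ∞, ∞, ∞, 20, 0]
  [11, 0, ∞, 1, 31, 4]
  [7, 16, 0, 10, 18, 7]
  [15, ∞, ∞, 0, 35, 5]
  [2, -9, ∞, -8, 0, -8]
  [2, 11, -5, 5, 13, 0]
D(4):
  [0, ∞, ∞, ∞, 20, 0]
  [11, 0, ∞, 1, 31, 4]
  [7, 16, 0, 10, 18, 7]
  [15, ∞, ∞, 0, 35, 5]
  [2, -9, ∞, -8, 0, -8]
  [2, 11, -5, 5, 13, 0]
D(5):
  [0, 11, ∞, 12, 20, 0]
  [11, 0, ∞, 1, 31, 4]
  [7, 9, 0, 10, 18, 7]
  [15, 26, ∞, 0, 35, 5]
  [2, -9, ∞, -8, 0, -8]
  [2, 4, -5, 5, 13, 0]
D(6):
  [0, 4, -5, 5, 13, 0]
  [6, 0, -1, 1, 17, 4]
  [7, 9, 0, 10, 18, 7]
  [7, 9, 0, 0, 18, 5]
  [-6, -9, -13, -8, 0, -8]
  [2, 4, -5, 5, 13, 0]
Key observation: every diagonal entry stays at the unit through all rounds, so no improving cycle exists.
Answer: CONVERGES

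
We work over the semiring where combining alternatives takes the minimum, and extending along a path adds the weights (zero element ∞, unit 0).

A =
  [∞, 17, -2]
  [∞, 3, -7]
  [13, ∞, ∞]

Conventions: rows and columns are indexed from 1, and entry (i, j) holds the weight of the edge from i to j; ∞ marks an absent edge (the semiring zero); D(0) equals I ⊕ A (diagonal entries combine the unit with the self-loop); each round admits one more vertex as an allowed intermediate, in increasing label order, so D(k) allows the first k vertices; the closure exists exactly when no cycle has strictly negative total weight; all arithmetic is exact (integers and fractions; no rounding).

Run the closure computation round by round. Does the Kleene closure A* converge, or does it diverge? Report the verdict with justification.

D(0):
  [0, 17, -2]
  [∞, 0, -7]
  [13, ∞, 0]
D(1):
  [0, 17, -2]
  [∞, 0, -7]
  [13, 30, 0]
D(2):
  [0, 17, -2]
  [∞, 0, -7]
  [13, 30, 0]
D(3):
  [0, 17, -2]
  [6, 0, -7]
  [13, 30, 0]
Key observation: every diagonal entry stays at the unit through all rounds, so no improving cycle exists.
Answer: CONVERGES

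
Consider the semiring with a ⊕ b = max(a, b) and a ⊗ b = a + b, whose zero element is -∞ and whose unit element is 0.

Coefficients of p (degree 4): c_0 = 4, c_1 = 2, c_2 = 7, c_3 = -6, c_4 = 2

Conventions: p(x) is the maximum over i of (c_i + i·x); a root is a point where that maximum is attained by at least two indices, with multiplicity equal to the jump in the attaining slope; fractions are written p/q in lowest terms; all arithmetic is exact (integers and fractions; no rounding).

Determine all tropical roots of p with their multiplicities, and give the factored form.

hull edge (i=0, c=4) to (i=2, c=7): slope 3/2, span 2
hull edge (i=2, c=7) to (i=4, c=2): slope -5/2, span 2
Factored form: p(x) = 2 ⊗ (x ⊕ (-3/2)) ⊗ (x ⊕ (-3/2)) ⊗ (x ⊕ 5/2) ⊗ (x ⊕ 5/2)
Answer: roots = -3/2 (mult 2), 5/2 (mult 2)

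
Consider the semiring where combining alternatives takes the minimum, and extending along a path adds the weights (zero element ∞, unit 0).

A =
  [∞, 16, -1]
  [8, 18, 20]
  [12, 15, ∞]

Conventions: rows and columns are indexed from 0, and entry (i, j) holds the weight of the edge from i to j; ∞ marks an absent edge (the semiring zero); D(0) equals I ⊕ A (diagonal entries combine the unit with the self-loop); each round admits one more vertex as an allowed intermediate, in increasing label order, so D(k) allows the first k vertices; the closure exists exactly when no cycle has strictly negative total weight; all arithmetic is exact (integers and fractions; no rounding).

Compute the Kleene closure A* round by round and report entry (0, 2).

D(0):
  [0, 16, -1]
  [8, 0, 20]
  [12, 15, 0]
D(1):
  [0, 16, -1]
  [8, 0, 7]
  [12, 15, 0]
D(2):
  [0, 16, -1]
  [8, 0, 7]
  [12, 15, 0]
D(3):
  [0, 14, -1]
  [8, 0, 7]
  [12, 15, 0]
Answer: A*[0][2] = -1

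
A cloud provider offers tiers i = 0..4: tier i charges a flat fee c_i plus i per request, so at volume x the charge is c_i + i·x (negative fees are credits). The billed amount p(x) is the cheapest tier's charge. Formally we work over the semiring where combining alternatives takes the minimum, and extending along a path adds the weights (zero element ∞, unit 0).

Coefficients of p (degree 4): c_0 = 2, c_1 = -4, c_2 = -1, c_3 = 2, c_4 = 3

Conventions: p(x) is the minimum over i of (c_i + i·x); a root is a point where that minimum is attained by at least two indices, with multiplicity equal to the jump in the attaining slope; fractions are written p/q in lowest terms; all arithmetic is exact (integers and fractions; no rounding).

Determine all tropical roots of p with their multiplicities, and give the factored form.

hull edge (i=0, c=2) to (i=1, c=-4): slope -6, span 1
hull edge (i=1, c=-4) to (i=4, c=3): slope 7/3, span 3
Factored form: p(x) = 3 ⊗ (x ⊕ (-7/3)) ⊗ (x ⊕ (-7/3)) ⊗ (x ⊕ (-7/3)) ⊗ (x ⊕ 6)
Answer: roots = -7/3 (mult 3), 6 (mult 1)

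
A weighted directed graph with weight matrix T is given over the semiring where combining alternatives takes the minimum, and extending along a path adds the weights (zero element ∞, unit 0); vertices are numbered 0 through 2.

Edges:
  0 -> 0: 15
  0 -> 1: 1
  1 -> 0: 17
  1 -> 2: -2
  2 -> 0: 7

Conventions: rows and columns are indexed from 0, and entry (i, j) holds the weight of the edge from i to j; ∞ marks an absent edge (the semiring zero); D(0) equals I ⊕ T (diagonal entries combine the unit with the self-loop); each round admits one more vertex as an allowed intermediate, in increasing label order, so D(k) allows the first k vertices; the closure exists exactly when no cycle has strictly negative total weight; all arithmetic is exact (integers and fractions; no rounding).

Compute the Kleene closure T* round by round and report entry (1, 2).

D(0):
  [0, 1, ∞]
  [17, 0, -2]
  [7, ∞, 0]
D(1):
  [0, 1, ∞]
  [17, 0, -2]
  [7, 8, 0]
D(2):
  [0, 1, -1]
  [17, 0, -2]
  [7, 8, 0]
D(3):
  [0, 1, -1]
  [5, 0, -2]
  [7, 8, 0]
Answer: T*[1][2] = -2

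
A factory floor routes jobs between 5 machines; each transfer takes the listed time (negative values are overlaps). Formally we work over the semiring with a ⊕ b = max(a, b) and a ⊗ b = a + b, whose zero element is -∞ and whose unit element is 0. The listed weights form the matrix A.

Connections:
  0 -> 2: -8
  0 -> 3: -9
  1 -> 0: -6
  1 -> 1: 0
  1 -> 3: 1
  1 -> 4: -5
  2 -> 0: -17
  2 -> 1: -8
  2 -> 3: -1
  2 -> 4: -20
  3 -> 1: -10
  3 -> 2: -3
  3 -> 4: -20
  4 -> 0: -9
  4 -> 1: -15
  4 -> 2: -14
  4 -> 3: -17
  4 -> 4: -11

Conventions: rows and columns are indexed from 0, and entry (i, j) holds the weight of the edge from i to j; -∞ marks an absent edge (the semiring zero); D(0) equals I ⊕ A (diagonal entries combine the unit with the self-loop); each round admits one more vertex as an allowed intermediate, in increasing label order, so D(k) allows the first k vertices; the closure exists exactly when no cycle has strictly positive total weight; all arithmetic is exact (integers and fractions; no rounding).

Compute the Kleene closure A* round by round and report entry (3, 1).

D(0):
  [0, -∞, -8, -9, -∞]
  [-6, 0, -∞, 1, -5]
  [-17, -8, 0, -1, -20]
  [-∞, -10, -3, 0, -20]
  [-9, -15, -14, -17, 0]
D(1):
  [0, -∞, -8, -9, -∞]
  [-6, 0, -14, 1, -5]
  [-17, -8, 0, -1, -20]
  [-∞, -10, -3, 0, -20]
  [-9, -15, -14, -17, 0]
D(2):
  [0, -∞, -8, -9, -∞]
  [-6, 0, -14, 1, -5]
  [-14, -8, 0, -1, -13]
  [-16, -10, -3, 0, -15]
  [-9, -15, -14, -14, 0]
D(3):
  [0, -16, -8, -9, -21]
  [-6, 0, -14, 1, -5]
  [-14, -8, 0, -1, -13]
  [-16, -10, -3, 0, -15]
  [-9, -15, -14, -14, 0]
D(4):
  [0, -16, -8, -9, -21]
  [-6, 0, -2, 1, -5]
  [-14, -8, 0, -1, -13]
  [-16, -10, -3, 0, -15]
  [-9, -15, -14, -14, 0]
D(5):
  [0, -16, -8, -9, -21]
  [-6, 0, -2, 1, -5]
  [-14, -8, 0, -1, -13]
  [-16, -10, -3, 0, -15]
  [-9, -15, -14, -14, 0]
Answer: A*[3][1] = -10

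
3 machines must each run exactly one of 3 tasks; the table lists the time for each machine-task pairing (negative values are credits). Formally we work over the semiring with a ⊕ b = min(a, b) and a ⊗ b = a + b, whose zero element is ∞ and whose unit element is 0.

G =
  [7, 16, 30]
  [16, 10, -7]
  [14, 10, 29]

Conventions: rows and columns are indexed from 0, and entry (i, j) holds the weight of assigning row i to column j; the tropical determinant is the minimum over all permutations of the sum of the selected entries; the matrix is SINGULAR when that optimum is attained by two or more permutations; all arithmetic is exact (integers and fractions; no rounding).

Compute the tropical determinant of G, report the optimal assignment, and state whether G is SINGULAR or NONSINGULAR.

σ = (0, 1, 2): 7 + 10 + 29 = 46
σ = (0, 2, 1): 7 + (-7) + 10 = 10
σ = (1, 0, 2): 16 + 16 + 29 = 61
σ = (1, 2, 0): 16 + (-7) + 14 = 23
σ = (2, 0, 1): 30 + 16 + 10 = 56
σ = (2, 1, 0): 30 + 10 + 14 = 54
Optimal value attained by: σ = (0, 2, 1).
Answer: det⊕(G) = 10; verdict: NONSINGULAR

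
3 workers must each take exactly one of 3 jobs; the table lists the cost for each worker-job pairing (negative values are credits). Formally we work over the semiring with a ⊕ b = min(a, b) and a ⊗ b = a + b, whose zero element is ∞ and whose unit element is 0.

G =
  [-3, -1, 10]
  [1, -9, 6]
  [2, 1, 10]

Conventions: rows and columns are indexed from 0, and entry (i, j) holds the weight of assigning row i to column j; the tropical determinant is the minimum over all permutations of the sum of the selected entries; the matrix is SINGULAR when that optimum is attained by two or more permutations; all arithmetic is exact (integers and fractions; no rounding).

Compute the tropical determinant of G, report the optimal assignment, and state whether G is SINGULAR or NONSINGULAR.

σ = (0, 1, 2): (-3) + (-9) + 10 = -2
σ = (0, 2, 1): (-3) + 6 + 1 = 4
σ = (1, 0, 2): (-1) + 1 + 10 = 10
σ = (1, 2, 0): (-1) + 6 + 2 = 7
σ = (2, 0, 1): 10 + 1 + 1 = 12
σ = (2, 1, 0): 10 + (-9) + 2 = 3
Optimal value attained by: σ = (0, 1, 2).
Answer: det⊕(G) = -2; verdict: NONSINGULAR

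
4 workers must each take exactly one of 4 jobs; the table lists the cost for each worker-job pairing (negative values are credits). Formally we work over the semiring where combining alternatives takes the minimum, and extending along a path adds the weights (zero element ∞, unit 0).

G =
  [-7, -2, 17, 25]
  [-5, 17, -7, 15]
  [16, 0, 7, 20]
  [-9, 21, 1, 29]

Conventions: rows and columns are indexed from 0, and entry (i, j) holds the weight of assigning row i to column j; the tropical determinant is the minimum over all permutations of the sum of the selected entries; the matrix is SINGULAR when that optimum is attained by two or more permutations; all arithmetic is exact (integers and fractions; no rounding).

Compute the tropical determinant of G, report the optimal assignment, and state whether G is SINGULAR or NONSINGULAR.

σ = (0, 1, 2, 3): (-7) + 17 + 7 + 29 = 46
σ = (0, 1, 3, 2): (-7) + 17 + 20 + 1 = 31
σ = (0, 2, 1, 3): (-7) + (-7) + 0 + 29 = 15
σ = (0, 2, 3, 1): (-7) + (-7) + 20 + 21 = 27
σ = (0, 3, 1, 2): (-7) + 15 + 0 + 1 = 9
σ = (0, 3, 2, 1): (-7) + 15 + 7 + 21 = 36
σ = (1, 0, 2, 3): (-2) + (-5) + 7 + 29 = 29
σ = (1, 0, 3, 2): (-2) + (-5) + 20 + 1 = 14
σ = (1, 2, 0, 3): (-2) + (-7) + 16 + 29 = 36
σ = (1, 2, 3, 0): (-2) + (-7) + 20 + (-9) = 2
σ = (1, 3, 0, 2): (-2) + 15 + 16 + 1 = 30
σ = (1, 3, 2, 0): (-2) + 15 + 7 + (-9) = 11
σ = (2, 0, 1, 3): 17 + (-5) + 0 + 29 = 41
σ = (2, 0, 3, 1): 17 + (-5) + 20 + 21 = 53
σ = (2, 1, 0, 3): 17 + 17 + 16 + 29 = 79
σ = (2, 1, 3, 0): 17 + 17 + 20 + (-9) = 45
σ = (2, 3, 0, 1): 17 + 15 + 16 + 21 = 69
σ = (2, 3, 1, 0): 17 + 15 + 0 + (-9) = 23
σ = (3, 0, 1, 2): 25 + (-5) + 0 + 1 = 21
σ = (3, 0, 2, 1): 25 + (-5) + 7 + 21 = 48
σ = (3, 1, 0, 2): 25 + 17 + 16 + 1 = 59
σ = (3, 1, 2, 0): 25 + 17 + 7 + (-9) = 40
σ = (3, 2, 0, 1): 25 + (-7) + 16 + 21 = 55
σ = (3, 2, 1, 0): 25 + (-7) + 0 + (-9) = 9
Optimal value attained by: σ = (1, 2, 3, 0).
Answer: det⊕(G) = 2; verdict: NONSINGULAR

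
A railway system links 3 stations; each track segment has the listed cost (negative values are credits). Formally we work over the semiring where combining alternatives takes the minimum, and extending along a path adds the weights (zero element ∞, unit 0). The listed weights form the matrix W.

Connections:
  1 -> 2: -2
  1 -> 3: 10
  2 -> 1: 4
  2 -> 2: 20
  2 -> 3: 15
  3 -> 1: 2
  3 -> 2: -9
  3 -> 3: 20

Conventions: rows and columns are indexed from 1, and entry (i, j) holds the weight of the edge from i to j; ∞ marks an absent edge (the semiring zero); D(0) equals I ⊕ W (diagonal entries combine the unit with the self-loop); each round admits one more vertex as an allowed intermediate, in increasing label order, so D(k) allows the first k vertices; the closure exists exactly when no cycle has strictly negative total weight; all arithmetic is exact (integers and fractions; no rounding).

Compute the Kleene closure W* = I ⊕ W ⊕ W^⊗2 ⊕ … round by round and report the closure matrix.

D(0):
  [0, -2, 10]
  [4, 0, 15]
  [2, -9, 0]
D(1):
  [0, -2, 10]
  [4, 0, 14]
  [2, -9, 0]
D(2):
  [0, -2, 10]
  [4, 0, 14]
  [-5, -9, 0]
D(3):
  [0, -2, 10]
  [4, 0, 14]
  [-5, -9, 0]
Answer: W* = [[0, -2, 10], [4, 0, 14], [-5, -9, 0]]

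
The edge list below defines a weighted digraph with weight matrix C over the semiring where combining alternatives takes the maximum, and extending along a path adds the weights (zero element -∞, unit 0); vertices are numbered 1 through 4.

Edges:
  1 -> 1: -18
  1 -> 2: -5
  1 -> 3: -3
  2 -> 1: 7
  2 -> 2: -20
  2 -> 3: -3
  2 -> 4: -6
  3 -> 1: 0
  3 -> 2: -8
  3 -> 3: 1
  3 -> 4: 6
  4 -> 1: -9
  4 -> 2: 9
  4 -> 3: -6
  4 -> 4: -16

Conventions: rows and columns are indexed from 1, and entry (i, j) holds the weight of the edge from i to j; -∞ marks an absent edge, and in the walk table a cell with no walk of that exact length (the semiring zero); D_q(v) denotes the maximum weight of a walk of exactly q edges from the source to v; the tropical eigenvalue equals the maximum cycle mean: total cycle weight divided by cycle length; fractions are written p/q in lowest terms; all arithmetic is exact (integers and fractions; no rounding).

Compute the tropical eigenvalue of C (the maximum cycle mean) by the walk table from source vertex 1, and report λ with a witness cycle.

q=0: [0, -∞, -∞, -∞]
q=1: [-18, -5, -3, -∞]
q=2: [2, -11, -2, 3]
q=3: [-2, 12, -1, 4]
q=4: [19, 13, 9, 6]
Optimal cycle mean attained by: cycle 1->3->4->2->1, total (-3) + 6 + 9 + 7, length 4.
Answer: λ = 19/4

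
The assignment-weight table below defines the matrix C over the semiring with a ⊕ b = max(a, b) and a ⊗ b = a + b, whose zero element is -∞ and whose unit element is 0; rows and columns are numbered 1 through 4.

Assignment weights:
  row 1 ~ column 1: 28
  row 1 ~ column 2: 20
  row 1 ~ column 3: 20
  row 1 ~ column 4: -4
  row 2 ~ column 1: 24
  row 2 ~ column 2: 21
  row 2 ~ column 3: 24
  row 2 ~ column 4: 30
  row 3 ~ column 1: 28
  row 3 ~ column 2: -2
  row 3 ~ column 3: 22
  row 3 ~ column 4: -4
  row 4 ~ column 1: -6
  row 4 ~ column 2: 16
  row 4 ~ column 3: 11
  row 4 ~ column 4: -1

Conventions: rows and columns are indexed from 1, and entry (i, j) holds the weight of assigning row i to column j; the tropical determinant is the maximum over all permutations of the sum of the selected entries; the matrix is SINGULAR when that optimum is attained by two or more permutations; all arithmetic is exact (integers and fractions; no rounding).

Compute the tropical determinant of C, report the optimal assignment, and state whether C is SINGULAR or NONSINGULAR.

σ = (1, 2, 3, 4): 28 + 21 + 22 + (-1) = 70
σ = (1, 2, 4, 3): 28 + 21 + (-4) + 11 = 56
σ = (1, 3, 2, 4): 28 + 24 + (-2) + (-1) = 49
σ = (1, 3, 4, 2): 28 + 24 + (-4) + 16 = 64
σ = (1, 4, 2, 3): 28 + 30 + (-2) + 11 = 67
σ = (1, 4, 3, 2): 28 + 30 + 22 + 16 = 96
σ = (2, 1, 3, 4): 20 + 24 + 22 + (-1) = 65
σ = (2, 1, 4, 3): 20 + 24 + (-4) + 11 = 51
σ = (2, 3, 1, 4): 20 + 24 + 28 + (-1) = 71
σ = (2, 3, 4, 1): 20 + 24 + (-4) + (-6) = 34
σ = (2, 4, 1, 3): 20 + 30 + 28 + 11 = 89
σ = (2, 4, 3, 1): 20 + 30 + 22 + (-6) = 66
σ = (3, 1, 2, 4): 20 + 24 + (-2) + (-1) = 41
σ = (3, 1, 4, 2): 20 + 24 + (-4) + 16 = 56
σ = (3, 2, 1, 4): 20 + 21 + 28 + (-1) = 68
σ = (3, 2, 4, 1): 20 + 21 + (-4) + (-6) = 31
σ = (3, 4, 1, 2): 20 + 30 + 28 + 16 = 94
σ = (3, 4, 2, 1): 20 + 30 + (-2) + (-6) = 42
σ = (4, 1, 2, 3): (-4) + 24 + (-2) + 11 = 29
σ = (4, 1, 3, 2): (-4) + 24 + 22 + 16 = 58
σ = (4, 2, 1, 3): (-4) + 21 + 28 + 11 = 56
σ = (4, 2, 3, 1): (-4) + 21 + 22 + (-6) = 33
σ = (4, 3, 1, 2): (-4) + 24 + 28 + 16 = 64
σ = (4, 3, 2, 1): (-4) + 24 + (-2) + (-6) = 12
Optimal value attained by: σ = (1, 4, 3, 2).
Answer: det⊕(C) = 96; verdict: NONSINGULAR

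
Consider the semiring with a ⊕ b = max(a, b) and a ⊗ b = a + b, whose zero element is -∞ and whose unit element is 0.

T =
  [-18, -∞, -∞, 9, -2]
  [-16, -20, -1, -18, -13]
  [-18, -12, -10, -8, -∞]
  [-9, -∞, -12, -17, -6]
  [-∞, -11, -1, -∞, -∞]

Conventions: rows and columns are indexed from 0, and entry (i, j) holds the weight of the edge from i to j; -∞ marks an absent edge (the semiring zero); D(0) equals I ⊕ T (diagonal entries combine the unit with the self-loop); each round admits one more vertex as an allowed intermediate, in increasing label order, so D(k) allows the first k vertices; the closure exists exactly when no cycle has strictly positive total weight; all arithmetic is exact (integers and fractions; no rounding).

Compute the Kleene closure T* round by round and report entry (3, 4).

D(0):
  [0, -∞, -∞, 9, -2]
  [-16, 0, -1, -18, -13]
  [-18, -12, 0, -8, -∞]
  [-9, -∞, -12, 0, -6]
  [-∞, -11, -1, -∞, 0]
D(1):
  [0, -∞, -∞, 9, -2]
  [-16, 0, -1, -7, -13]
  [-18, -12, 0, -8, -20]
  [-9, -∞, -12, 0, -6]
  [-∞, -11, -1, -∞, 0]
D(2):
  [0, -∞, -∞, 9, -2]
  [-16, 0, -1, -7, -13]
  [-18, -12, 0, -8, -20]
  [-9, -∞, -12, 0, -6]
  [-27, -11, -1, -18, 0]
D(3):
  [0, -∞, -∞, 9, -2]
  [-16, 0, -1, -7, -13]
  [-18, -12, 0, -8, -20]
  [-9, -24, -12, 0, -6]
  [-19, -11, -1, -9, 0]
D(4):
  [0, -15, -3, 9, 3]
  [-16, 0, -1, -7, -13]
  [-17, -12, 0, -8, -14]
  [-9, -24, -12, 0, -6]
  [-18, -11, -1, -9, 0]
D(5):
  [0, -8, 2, 9, 3]
  [-16, 0, -1, -7, -13]
  [-17, -12, 0, -8, -14]
  [-9, -17, -7, 0, -6]
  [-18, -11, -1, -9, 0]
Answer: T*[3][4] = -6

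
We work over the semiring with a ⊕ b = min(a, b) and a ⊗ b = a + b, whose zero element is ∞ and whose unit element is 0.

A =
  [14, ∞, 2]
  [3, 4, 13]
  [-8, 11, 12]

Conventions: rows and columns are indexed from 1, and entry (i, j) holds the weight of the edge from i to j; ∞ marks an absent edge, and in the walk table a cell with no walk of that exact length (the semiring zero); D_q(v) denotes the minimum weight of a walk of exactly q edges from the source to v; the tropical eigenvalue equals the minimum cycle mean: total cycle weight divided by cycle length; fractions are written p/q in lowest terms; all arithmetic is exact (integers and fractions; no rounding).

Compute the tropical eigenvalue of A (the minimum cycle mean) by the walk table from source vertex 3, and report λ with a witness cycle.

q=0: [∞, ∞, 0]
q=1: [-8, 11, 12]
q=2: [4, 15, -6]
q=3: [-14, 5, 6]
Optimal cycle mean attained by: cycle 1->3->1, total 2 + (-8), length 2.
Answer: λ = -3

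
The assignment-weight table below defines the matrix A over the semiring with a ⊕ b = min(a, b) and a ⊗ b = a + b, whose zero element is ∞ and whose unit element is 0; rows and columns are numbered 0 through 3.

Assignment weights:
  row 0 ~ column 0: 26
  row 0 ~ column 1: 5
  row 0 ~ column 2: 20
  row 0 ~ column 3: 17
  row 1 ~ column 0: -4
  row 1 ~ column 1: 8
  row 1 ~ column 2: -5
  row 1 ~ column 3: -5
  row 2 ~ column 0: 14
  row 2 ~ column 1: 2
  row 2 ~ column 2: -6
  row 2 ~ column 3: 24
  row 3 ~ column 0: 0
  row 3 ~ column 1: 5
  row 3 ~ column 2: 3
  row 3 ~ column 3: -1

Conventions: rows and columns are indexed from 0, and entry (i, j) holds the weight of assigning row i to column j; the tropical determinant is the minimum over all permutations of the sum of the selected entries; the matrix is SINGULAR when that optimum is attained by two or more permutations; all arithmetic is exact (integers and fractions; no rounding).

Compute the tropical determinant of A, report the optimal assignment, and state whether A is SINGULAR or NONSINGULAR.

σ = (0, 1, 2, 3): 26 + 8 + (-6) + (-1) = 27
σ = (0, 1, 3, 2): 26 + 8 + 24 + 3 = 61
σ = (0, 2, 1, 3): 26 + (-5) + 2 + (-1) = 22
σ = (0, 2, 3, 1): 26 + (-5) + 24 + 5 = 50
σ = (0, 3, 1, 2): 26 + (-5) + 2 + 3 = 26
σ = (0, 3, 2, 1): 26 + (-5) + (-6) + 5 = 20
σ = (1, 0, 2, 3): 5 + (-4) + (-6) + (-1) = -6
σ = (1, 0, 3, 2): 5 + (-4) + 24 + 3 = 28
σ = (1, 2, 0, 3): 5 + (-5) + 14 + (-1) = 13
σ = (1, 2, 3, 0): 5 + (-5) + 24 + 0 = 24
σ = (1, 3, 0, 2): 5 + (-5) + 14 + 3 = 17
σ = (1, 3, 2, 0): 5 + (-5) + (-6) + 0 = -6
σ = (2, 0, 1, 3): 20 + (-4) + 2 + (-1) = 17
σ = (2, 0, 3, 1): 20 + (-4) + 24 + 5 = 45
σ = (2, 1, 0, 3): 20 + 8 + 14 + (-1) = 41
σ = (2, 1, 3, 0): 20 + 8 + 24 + 0 = 52
σ = (2, 3, 0, 1): 20 + (-5) + 14 + 5 = 34
σ = (2, 3, 1, 0): 20 + (-5) + 2 + 0 = 17
σ = (3, 0, 1, 2): 17 + (-4) + 2 + 3 = 18
σ = (3, 0, 2, 1): 17 + (-4) + (-6) + 5 = 12
σ = (3, 1, 0, 2): 17 + 8 + 14 + 3 = 42
σ = (3, 1, 2, 0): 17 + 8 + (-6) + 0 = 19
σ = (3, 2, 0, 1): 17 + (-5) + 14 + 5 = 31
σ = (3, 2, 1, 0): 17 + (-5) + 2 + 0 = 14
Optimal value attained by: σ = (1, 0, 2, 3).
Answer: det⊕(A) = -6; verdict: SINGULAR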